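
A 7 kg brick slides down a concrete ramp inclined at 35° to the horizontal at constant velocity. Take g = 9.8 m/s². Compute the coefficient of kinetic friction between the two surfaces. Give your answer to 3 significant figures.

At constant velocity the net force along the incline is zero: mg sin 35° = μ mg cos 35°.
So μ = tan 35° = 0.5736 / 0.8192 = 0.7002.

0.700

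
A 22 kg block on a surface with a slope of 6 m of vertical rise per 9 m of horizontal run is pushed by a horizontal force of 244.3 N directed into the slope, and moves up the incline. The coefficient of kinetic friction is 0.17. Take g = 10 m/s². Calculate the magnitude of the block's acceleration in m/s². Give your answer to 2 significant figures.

1.2 m/s²

The horizontal push has components F cos 33.69° = 244.3 × 0.8321 = 203.282 N up the incline and F sin 33.69° = 244.3 × 0.5547 = 135.513 N pressing into the surface.
The normal force is therefore N = mg cos 33.69° + F sin 33.69° = 183.062 + 135.513 = 318.575 N, and kinetic friction down the slope is μN = 0.17 × 318.575 = 54.158 N.
Along the incline: F cos 33.69° − mg sin 33.69° − μN = ma, so 203.282 − 122.034 − 54.158 = 22 a, giving a = 1.2314 m/s².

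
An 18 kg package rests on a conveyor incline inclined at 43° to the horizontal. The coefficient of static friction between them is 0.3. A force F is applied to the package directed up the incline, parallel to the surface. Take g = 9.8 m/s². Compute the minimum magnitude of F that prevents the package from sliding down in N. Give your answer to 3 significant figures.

The normal force is N = mg cos 43° = 129.011 N. With F at its minimum the package is on the verge of sliding down, so static friction is at its maximum μ_s N = 0.3 × 129.011 = 38.703 N and acts up the slope.
Equilibrium along the incline: F + μ_s N = mg sin 43°, so F = 120.305 − 38.703 = 81.602 N.

81.6 N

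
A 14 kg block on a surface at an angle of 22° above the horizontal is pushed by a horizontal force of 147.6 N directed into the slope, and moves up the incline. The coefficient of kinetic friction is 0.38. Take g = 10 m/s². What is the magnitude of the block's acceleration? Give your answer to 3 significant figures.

The horizontal push has components F cos 22° = 147.6 × 0.9272 = 136.855 N up the incline and F sin 22° = 147.6 × 0.3746 = 55.291 N pressing into the surface.
The normal force is therefore N = mg cos 22° + F sin 22° = 129.808 + 55.291 = 185.099 N, and kinetic friction down the slope is μN = 0.38 × 185.099 = 70.338 N.
Along the incline: F cos 22° − mg sin 22° − μN = ma, so 136.855 − 52.444 − 70.338 = 14 a, giving a = 1.0052 m/s².

1.01 m/s²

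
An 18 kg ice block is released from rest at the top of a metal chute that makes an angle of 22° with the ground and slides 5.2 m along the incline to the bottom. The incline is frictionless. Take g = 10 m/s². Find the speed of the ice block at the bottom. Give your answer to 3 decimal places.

The weight component along the incline is mg sin 22° = 67.429 N and the normal force is N = mg cos 22° = 166.893 N.
With no friction, a = g sin 22° = 3.7461 m/s².
Starting from rest over a distance of 5.2 m, v² = 2aL = 2 × 3.7461 × 5.2 = 38.9594, so v = 6.2417 m/s.

6.242 m/s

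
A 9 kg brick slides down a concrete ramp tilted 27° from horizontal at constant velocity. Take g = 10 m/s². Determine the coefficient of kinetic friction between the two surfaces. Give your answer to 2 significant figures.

At constant velocity the net force along the incline is zero: mg sin 27° = μ mg cos 27°.
So μ = tan 27° = 0.4540 / 0.8910 = 0.5095.

0.51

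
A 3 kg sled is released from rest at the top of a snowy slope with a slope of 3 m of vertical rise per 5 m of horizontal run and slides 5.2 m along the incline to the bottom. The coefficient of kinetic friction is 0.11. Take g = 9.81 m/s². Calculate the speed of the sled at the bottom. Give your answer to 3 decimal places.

6.547 m/s

The weight component along the incline is mg sin 30.96° = 15.142 N and the normal force is N = mg cos 30.96° = 25.236 N.
Friction up the slope is f = μN = 0.11 × 25.236 = 2.776 N, so the net downslope force is 15.142 − 2.776 = 12.366 N and a = 12.366 / 3 = 4.1220 m/s².
Starting from rest over a distance of 5.2 m, v² = 2aL = 2 × 4.1220 × 5.2 = 42.8688, so v = 6.5474 m/s.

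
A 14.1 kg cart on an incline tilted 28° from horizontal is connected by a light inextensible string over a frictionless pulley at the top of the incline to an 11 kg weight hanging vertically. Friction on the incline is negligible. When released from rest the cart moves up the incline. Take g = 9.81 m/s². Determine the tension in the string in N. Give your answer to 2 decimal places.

For the cart on the incline: the weight component along the slope is m₁g sin 28° = 14.1 × 9.81 × 0.4695 = 64.942 N and the normal force is N = m₁g cos 28° = 122.130 N.
Newton's second law for the cart (up-slope positive): T − 64.942 = 14.1 a. For the hanging weight (downward positive): 11 × 9.81 − T = 11 a.
Adding the two equations eliminates T: 42.968 = 25.1 a, so a = 1.7119 m/s².
Then from the hanging weight's equation, T = 11 × (9.81 − 1.7119) = 89.079 N.

89.08 N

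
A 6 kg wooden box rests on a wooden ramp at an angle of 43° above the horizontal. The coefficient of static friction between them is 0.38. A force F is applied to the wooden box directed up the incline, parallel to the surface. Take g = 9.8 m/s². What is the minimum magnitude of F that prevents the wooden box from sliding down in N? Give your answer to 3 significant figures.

23.8 N

The normal force is N = mg cos 43° = 43.004 N. With F at its minimum the wooden box is on the verge of sliding down, so static friction is at its maximum μ_s N = 0.38 × 43.004 = 16.342 N and acts up the slope.
Equilibrium along the incline: F + μ_s N = mg sin 43°, so F = 40.102 − 16.342 = 23.760 N.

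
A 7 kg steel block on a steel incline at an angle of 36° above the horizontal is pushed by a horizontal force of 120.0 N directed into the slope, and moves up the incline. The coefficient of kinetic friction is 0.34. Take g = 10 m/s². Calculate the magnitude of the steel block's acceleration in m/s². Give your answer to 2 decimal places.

1.81 m/s²

The horizontal push has components F cos 36° = 120.0 × 0.8090 = 97.080 N up the incline and F sin 36° = 120.0 × 0.5878 = 70.536 N pressing into the surface.
The normal force is therefore N = mg cos 36° + F sin 36° = 56.630 + 70.536 = 127.166 N, and kinetic friction down the slope is μN = 0.34 × 127.166 = 43.236 N.
Along the incline: F cos 36° − mg sin 36° − μN = ma, so 97.080 − 41.146 − 43.236 = 7 a, giving a = 1.8140 m/s².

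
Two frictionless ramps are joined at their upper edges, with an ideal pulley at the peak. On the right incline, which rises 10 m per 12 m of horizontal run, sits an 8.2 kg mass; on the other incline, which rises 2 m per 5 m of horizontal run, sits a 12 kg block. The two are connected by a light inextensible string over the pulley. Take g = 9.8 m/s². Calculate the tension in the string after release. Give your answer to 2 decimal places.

48.29 N

Resolve each weight along its own incline: the 8.2 kg mass has component 8.2 × 9.8 × sin 39.81° = 51.445 N down its slope, and the 12 kg mass has 12 × 9.8 × sin 21.80° = 43.676 N down its slope.
The 8.2 kg side's 51.445 N exceeds the other side's 43.676 N, so that mass slides down and the 12 kg mass slides up. Taking that direction as positive, Newton's second law for the whole system gives 51.445 − 43.676 = (8.2 + 12) a, so a = 7.769 / 20.2 = 0.3846 m/s².
For the 12 kg mass (up-slope positive): T − 43.676 = 12 × 0.3846, so T = 48.291 N.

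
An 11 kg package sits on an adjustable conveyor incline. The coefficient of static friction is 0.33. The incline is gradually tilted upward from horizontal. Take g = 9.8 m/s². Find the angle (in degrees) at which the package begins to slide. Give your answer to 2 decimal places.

At the threshold of sliding, static friction is at its maximum μ_s N and exactly balances the weight component along the incline: mg sin θ = μ_s mg cos θ.
Hence tan θ = μ_s = 0.33, so θ = arctan(0.33) = 18.2629°.

18.26°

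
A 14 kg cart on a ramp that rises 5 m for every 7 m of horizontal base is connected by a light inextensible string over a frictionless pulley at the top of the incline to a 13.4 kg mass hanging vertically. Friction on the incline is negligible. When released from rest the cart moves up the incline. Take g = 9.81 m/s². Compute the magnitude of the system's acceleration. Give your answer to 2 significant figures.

1.9 m/s²

For the cart on the incline: the weight component along the slope is m₁g sin 35.54° = 14 × 9.81 × 0.5812 = 79.822 N and the normal force is N = m₁g cos 35.54° = 111.758 N.
Newton's second law for the cart (up-slope positive): T − 79.822 = 14 a. For the hanging mass (downward positive): 13.4 × 9.81 − T = 13.4 a.
Adding the two equations eliminates T: 51.632 = 27.4 a, so a = 1.8844 m/s².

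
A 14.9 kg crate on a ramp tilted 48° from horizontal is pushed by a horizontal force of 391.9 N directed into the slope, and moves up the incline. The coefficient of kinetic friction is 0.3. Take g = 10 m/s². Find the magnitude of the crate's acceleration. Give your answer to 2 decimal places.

The horizontal push has components F cos 48° = 391.9 × 0.6691 = 262.220 N up the incline and F sin 48° = 391.9 × 0.7431 = 291.221 N pressing into the surface.
The normal force is therefore N = mg cos 48° + F sin 48° = 99.696 + 291.221 = 390.917 N, and kinetic friction down the slope is μN = 0.3 × 390.917 = 117.275 N.
Along the incline: F cos 48° − mg sin 48° − μN = ma, so 262.220 − 110.722 − 117.275 = 14.9 a, giving a = 2.2968 m/s².

2.30 m/s²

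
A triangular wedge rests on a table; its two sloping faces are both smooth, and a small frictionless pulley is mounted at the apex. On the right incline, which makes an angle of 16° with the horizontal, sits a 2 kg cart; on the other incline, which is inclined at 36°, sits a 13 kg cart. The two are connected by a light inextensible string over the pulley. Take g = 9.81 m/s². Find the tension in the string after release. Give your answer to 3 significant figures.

14.7 N

Resolve each weight along its own incline: the 2 kg mass has component 2 × 9.81 × sin 16° = 5.408 N down its slope, and the 13 kg mass has 13 × 9.81 × sin 36° = 74.960 N down its slope.
The 13 kg side's 74.960 N exceeds the other side's 5.408 N, so that mass slides down and the 2 kg mass slides up. Taking that direction as positive, Newton's second law for the whole system gives 74.960 − 5.408 = (2 + 13) a, so a = 69.552 / 15 = 4.6368 m/s².
For the 2 kg mass (up-slope positive): T − 5.408 = 2 × 4.6368, so T = 14.682 N.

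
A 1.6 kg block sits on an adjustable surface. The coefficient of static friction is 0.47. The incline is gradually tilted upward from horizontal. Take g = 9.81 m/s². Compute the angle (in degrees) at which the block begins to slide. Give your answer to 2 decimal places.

25.17°

At the threshold of sliding, static friction is at its maximum μ_s N and exactly balances the weight component along the incline: mg sin θ = μ_s mg cos θ.
Hence tan θ = μ_s = 0.47, so θ = arctan(0.47) = 25.1735°.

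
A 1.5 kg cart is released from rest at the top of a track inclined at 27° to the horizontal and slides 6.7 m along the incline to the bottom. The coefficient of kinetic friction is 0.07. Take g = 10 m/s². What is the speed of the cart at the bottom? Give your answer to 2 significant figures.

7.2 m/s

The weight component along the incline is mg sin 27° = 6.810 N and the normal force is N = mg cos 27° = 13.365 N.
Friction up the slope is f = μN = 0.07 × 13.365 = 0.936 N, so the net downslope force is 6.810 − 0.936 = 5.874 N and a = 5.874 / 1.5 = 3.9160 m/s².
Starting from rest over a distance of 6.7 m, v² = 2aL = 2 × 3.9160 × 6.7 = 52.4744, so v = 7.2439 m/s.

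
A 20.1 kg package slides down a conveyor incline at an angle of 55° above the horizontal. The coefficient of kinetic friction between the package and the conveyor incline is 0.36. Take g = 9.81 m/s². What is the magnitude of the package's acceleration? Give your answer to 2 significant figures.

6.0 m/s²

Resolving the weight along the incline: the component pulling the package down the slope is mg sin 55° = 20.1 × 9.81 × 0.8192 = 161.531 N, and the normal force is N = mg cos 55° = 20.1 × 9.81 × 0.5736 = 113.103 N.
Kinetic friction acts up the slope with magnitude f = μN = 0.36 × 113.103 = 40.717 N.
Net force along the incline is 161.531 − 40.717 = 120.814 N, so a = 120.814 / 20.1 = 6.0106 m/s².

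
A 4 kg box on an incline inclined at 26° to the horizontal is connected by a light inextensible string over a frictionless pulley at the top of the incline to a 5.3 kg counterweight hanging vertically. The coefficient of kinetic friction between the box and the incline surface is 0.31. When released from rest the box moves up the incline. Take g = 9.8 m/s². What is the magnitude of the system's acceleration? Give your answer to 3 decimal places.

For the box on the incline: the weight component along the slope is m₁g sin 26° = 4 × 9.8 × 0.4384 = 17.185 N and the normal force is N = m₁g cos 26° = 35.233 N.
Kinetic friction opposes the box's motion up the incline: f = μN = 0.31 × 35.233 = 10.922 N acting down the slope.
Newton's second law for the box (up-slope positive): T − 17.185 − 10.922 = 4 a. For the hanging counterweight (downward positive): 5.3 × 9.8 − T = 5.3 a.
Adding the two equations eliminates T: 23.833 = 9.3 a, so a = 2.5627 m/s².

2.563 m/s²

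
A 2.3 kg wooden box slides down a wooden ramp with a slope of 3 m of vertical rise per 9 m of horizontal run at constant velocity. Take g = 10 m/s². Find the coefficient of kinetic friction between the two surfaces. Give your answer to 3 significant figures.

0.333

At constant velocity the net force along the incline is zero: mg sin 18.43° = μ mg cos 18.43°.
So μ = tan 18.43° = 0.3162 / 0.9487 = 0.3333.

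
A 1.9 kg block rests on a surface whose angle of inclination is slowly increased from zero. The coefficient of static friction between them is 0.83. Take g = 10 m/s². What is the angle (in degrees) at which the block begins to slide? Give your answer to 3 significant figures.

At the threshold of sliding, static friction is at its maximum μ_s N and exactly balances the weight component along the incline: mg sin θ = μ_s mg cos θ.
Hence tan θ = μ_s = 0.83, so θ = arctan(0.83) = 39.6927°.

39.7°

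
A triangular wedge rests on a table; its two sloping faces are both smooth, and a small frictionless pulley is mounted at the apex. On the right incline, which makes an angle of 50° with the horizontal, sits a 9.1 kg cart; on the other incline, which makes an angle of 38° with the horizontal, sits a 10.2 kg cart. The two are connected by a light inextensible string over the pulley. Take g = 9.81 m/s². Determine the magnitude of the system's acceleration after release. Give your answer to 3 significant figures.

Resolve each weight along its own incline: the 9.1 kg mass has component 9.1 × 9.81 × sin 50° = 68.386 N down its slope, and the 10.2 kg mass has 10.2 × 9.81 × sin 38° = 61.604 N down its slope.
The 9.1 kg side's 68.386 N exceeds the other side's 61.604 N, so that mass slides down and the 10.2 kg mass slides up. Taking that direction as positive, Newton's second law for the whole system gives 68.386 − 61.604 = (9.1 + 10.2) a, so a = 6.782 / 19.3 = 0.3514 m/s².

0.351 m/s²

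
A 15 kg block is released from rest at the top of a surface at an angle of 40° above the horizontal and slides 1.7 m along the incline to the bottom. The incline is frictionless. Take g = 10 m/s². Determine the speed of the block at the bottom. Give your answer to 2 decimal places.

4.67 m/s

The weight component along the incline is mg sin 40° = 96.418 N and the normal force is N = mg cos 40° = 114.907 N.
With no friction, a = g sin 40° = 6.4279 m/s².
Starting from rest over a distance of 1.7 m, v² = 2aL = 2 × 6.4279 × 1.7 = 21.8549, so v = 4.6749 m/s.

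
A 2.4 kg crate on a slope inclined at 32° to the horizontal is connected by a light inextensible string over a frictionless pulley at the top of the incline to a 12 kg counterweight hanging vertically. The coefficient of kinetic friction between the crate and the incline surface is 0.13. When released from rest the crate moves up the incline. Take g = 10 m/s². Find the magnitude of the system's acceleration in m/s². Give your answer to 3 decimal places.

For the crate on the incline: the weight component along the slope is m₁g sin 32° = 2.4 × 10 × 0.5299 = 12.718 N and the normal force is N = m₁g cos 32° = 20.353 N.
Kinetic friction opposes the crate's motion up the incline: f = μN = 0.13 × 20.353 = 2.646 N acting down the slope.
Newton's second law for the crate (up-slope positive): T − 12.718 − 2.646 = 2.4 a. For the hanging counterweight (downward positive): 12 × 10 − T = 12 a.
Adding the two equations eliminates T: 104.636 = 14.4 a, so a = 7.2664 m/s².

7.266 m/s²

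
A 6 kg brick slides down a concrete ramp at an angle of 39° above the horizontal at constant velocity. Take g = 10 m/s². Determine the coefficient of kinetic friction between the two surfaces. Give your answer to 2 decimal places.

0.81

At constant velocity the net force along the incline is zero: mg sin 39° = μ mg cos 39°.
So μ = tan 39° = 0.6293 / 0.7771 = 0.8098.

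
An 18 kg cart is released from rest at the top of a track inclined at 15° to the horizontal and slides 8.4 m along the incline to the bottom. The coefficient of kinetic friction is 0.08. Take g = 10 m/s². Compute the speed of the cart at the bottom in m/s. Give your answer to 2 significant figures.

The weight component along the incline is mg sin 15° = 46.587 N and the normal force is N = mg cos 15° = 173.867 N.
Friction up the slope is f = μN = 0.08 × 173.867 = 13.909 N, so the net downslope force is 46.587 − 13.909 = 32.678 N and a = 32.678 / 18 = 1.8154 m/s².
Starting from rest over a distance of 8.4 m, v² = 2aL = 2 × 1.8154 × 8.4 = 30.4987, so v = 5.5226 m/s.

5.5 m/s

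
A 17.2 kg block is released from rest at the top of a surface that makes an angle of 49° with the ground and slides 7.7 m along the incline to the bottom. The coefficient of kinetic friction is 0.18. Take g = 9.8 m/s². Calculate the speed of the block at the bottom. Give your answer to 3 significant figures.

The weight component along the incline is mg sin 49° = 127.214 N and the normal force is N = mg cos 49° = 110.585 N.
Friction up the slope is f = μN = 0.18 × 110.585 = 19.905 N, so the net downslope force is 127.214 − 19.905 = 107.309 N and a = 107.309 / 17.2 = 6.2389 m/s².
Starting from rest over a distance of 7.7 m, v² = 2aL = 2 × 6.2389 × 7.7 = 96.0791, so v = 9.8020 m/s.

9.80 m/s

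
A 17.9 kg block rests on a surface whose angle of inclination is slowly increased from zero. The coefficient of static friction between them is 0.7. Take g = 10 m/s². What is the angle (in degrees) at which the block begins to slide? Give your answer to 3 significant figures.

35.0°

At the threshold of sliding, static friction is at its maximum μ_s N and exactly balances the weight component along the incline: mg sin θ = μ_s mg cos θ.
Hence tan θ = μ_s = 0.7, so θ = arctan(0.7) = 34.9920°.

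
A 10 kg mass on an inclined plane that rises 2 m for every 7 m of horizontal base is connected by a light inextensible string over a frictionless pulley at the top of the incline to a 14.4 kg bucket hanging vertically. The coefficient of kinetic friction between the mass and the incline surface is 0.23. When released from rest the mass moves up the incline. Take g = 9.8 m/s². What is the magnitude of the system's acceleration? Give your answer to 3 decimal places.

3.792 m/s²

For the mass on the incline: the weight component along the slope is m₁g sin 15.95° = 10 × 9.8 × 0.2747 = 26.921 N and the normal force is N = m₁g cos 15.95° = 94.229 N.
Kinetic friction opposes the mass's motion up the incline: f = μN = 0.23 × 94.229 = 21.673 N acting down the slope.
Newton's second law for the mass (up-slope positive): T − 26.921 − 21.673 = 10 a. For the hanging bucket (downward positive): 14.4 × 9.8 − T = 14.4 a.
Adding the two equations eliminates T: 92.526 = 24.4 a, so a = 3.7920 m/s².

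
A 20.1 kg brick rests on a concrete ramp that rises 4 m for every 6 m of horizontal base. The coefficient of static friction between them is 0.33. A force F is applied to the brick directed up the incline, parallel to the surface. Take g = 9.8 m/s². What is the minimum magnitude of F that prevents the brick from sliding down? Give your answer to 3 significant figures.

55.2 N

The normal force is N = mg cos 33.69° = 163.897 N. With F at its minimum the brick is on the verge of sliding down, so static friction is at its maximum μ_s N = 0.33 × 163.897 = 54.086 N and acts up the slope.
Equilibrium along the incline: F + μ_s N = mg sin 33.69°, so F = 109.265 − 54.086 = 55.179 N.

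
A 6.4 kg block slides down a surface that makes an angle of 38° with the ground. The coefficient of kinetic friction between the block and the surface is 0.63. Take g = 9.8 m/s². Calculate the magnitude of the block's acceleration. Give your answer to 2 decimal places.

1.17 m/s²

Resolving the weight along the incline: the component pulling the block down the slope is mg sin 38° = 6.4 × 9.8 × 0.6157 = 38.617 N, and the normal force is N = mg cos 38° = 6.4 × 9.8 × 0.7880 = 49.423 N.
Kinetic friction acts up the slope with magnitude f = μN = 0.63 × 49.423 = 31.136 N.
Net force along the incline is 38.617 − 31.136 = 7.481 N, so a = 7.481 / 6.4 = 1.1689 m/s².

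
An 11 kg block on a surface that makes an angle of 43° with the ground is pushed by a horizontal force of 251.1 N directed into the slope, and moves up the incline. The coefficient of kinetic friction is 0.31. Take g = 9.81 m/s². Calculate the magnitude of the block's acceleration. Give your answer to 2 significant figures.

The horizontal push has components F cos 43° = 251.1 × 0.7314 = 183.655 N up the incline and F sin 43° = 251.1 × 0.6820 = 171.250 N pressing into the surface.
The normal force is therefore N = mg cos 43° + F sin 43° = 78.925 + 171.250 = 250.175 N, and kinetic friction down the slope is μN = 0.31 × 250.175 = 77.554 N.
Along the incline: F cos 43° − mg sin 43° − μN = ma, so 183.655 − 73.595 − 77.554 = 11 a, giving a = 2.9551 m/s².

3.0 m/s²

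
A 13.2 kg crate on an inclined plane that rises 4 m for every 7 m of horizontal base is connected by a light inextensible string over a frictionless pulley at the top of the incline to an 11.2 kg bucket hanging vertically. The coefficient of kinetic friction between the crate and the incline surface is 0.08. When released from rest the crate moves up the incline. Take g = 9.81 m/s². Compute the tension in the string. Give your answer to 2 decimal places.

For the crate on the incline: the weight component along the slope is m₁g sin 29.74° = 13.2 × 9.81 × 0.4961 = 64.241 N and the normal force is N = m₁g cos 29.74° = 112.431 N.
Kinetic friction opposes the crate's motion up the incline: f = μN = 0.08 × 112.431 = 8.994 N acting down the slope.
Newton's second law for the crate (up-slope positive): T − 64.241 − 8.994 = 13.2 a. For the hanging bucket (downward positive): 11.2 × 9.81 − T = 11.2 a.
Adding the two equations eliminates T: 36.637 = 24.4 a, so a = 1.5015 m/s².
Then from the hanging bucket's equation, T = 11.2 × (9.81 − 1.5015) = 93.055 N.

93.06 N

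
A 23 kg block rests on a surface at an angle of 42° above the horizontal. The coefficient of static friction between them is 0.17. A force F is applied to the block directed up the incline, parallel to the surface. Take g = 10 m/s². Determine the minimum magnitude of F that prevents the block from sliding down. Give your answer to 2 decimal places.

124.84 N

The normal force is N = mg cos 42° = 170.923 N. With F at its minimum the block is on the verge of sliding down, so static friction is at its maximum μ_s N = 0.17 × 170.923 = 29.057 N and acts up the slope.
Equilibrium along the incline: F + μ_s N = mg sin 42°, so F = 153.900 − 29.057 = 124.843 N.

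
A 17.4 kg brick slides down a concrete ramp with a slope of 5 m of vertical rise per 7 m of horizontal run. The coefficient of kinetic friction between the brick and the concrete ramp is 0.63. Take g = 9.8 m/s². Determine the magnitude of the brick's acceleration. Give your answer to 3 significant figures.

Resolving the weight along the incline: the component pulling the brick down the slope is mg sin 35.54° = 17.4 × 9.8 × 0.5812 = 99.106 N, and the normal force is N = mg cos 35.54° = 17.4 × 9.8 × 0.8137 = 138.752 N.
Kinetic friction acts up the slope with magnitude f = μN = 0.63 × 138.752 = 87.414 N.
Net force along the incline is 99.106 − 87.414 = 11.692 N, so a = 11.692 / 17.4 = 0.6720 m/s².

0.672 m/s²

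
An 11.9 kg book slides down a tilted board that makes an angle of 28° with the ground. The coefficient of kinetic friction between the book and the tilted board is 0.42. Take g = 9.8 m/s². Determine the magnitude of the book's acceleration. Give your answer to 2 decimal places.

Resolving the weight along the incline: the component pulling the book down the slope is mg sin 28° = 11.9 × 9.8 × 0.4695 = 54.753 N, and the normal force is N = mg cos 28° = 11.9 × 9.8 × 0.8829 = 102.964 N.
Kinetic friction acts up the slope with magnitude f = μN = 0.42 × 102.964 = 43.245 N.
Net force along the incline is 54.753 − 43.245 = 11.508 N, so a = 11.508 / 11.9 = 0.9671 m/s².

0.97 m/s²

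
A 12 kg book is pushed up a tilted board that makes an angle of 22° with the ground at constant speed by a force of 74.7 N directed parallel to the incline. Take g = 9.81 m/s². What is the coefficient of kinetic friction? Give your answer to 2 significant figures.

0.28

At constant speed ΣF = 0 along the incline. The applied 74.7 N acts up the slope; the weight component mg sin 22° = 44.099 N and kinetic friction μN both act down the slope.
So 74.7 = 44.099 + μ × 109.148, giving μ = (74.7 − 44.099) / 109.148 = 0.2804.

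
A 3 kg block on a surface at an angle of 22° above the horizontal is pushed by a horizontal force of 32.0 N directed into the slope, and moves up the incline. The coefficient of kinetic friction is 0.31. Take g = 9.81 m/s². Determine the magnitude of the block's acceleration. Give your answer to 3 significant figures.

The horizontal push has components F cos 22° = 32.0 × 0.9272 = 29.670 N up the incline and F sin 22° = 32.0 × 0.3746 = 11.987 N pressing into the surface.
The normal force is therefore N = mg cos 22° + F sin 22° = 27.287 + 11.987 = 39.274 N, and kinetic friction down the slope is μN = 0.31 × 39.274 = 12.175 N.
Along the incline: F cos 22° − mg sin 22° − μN = ma, so 29.670 − 11.024 − 12.175 = 3 a, giving a = 2.1570 m/s².

2.16 m/s²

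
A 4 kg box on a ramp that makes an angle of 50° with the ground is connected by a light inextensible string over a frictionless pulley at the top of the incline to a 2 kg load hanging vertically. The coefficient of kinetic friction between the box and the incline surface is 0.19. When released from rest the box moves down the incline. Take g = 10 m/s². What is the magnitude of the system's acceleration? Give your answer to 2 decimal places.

0.96 m/s²

For the box on the incline: the weight component along the slope is m₁g sin 50° = 4 × 10 × 0.7660 = 30.640 N and the normal force is N = m₁g cos 50° = 25.712 N.
Kinetic friction opposes the box's motion down the incline: f = μN = 0.19 × 25.712 = 4.885 N acting up the slope.
Newton's second law for the box (down-slope positive): 30.640 − 4.885 − T = 4 a. For the hanging load (upward positive): T − 2 × 10 = 2 a.
Adding the two equations eliminates T: 5.755 = 6 a, so a = 0.9592 m/s².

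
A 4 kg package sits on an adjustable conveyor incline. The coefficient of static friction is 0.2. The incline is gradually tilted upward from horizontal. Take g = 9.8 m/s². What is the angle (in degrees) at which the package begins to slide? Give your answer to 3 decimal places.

11.310°

At the threshold of sliding, static friction is at its maximum μ_s N and exactly balances the weight component along the incline: mg sin θ = μ_s mg cos θ.
Hence tan θ = μ_s = 0.2, so θ = arctan(0.2) = 11.3099°.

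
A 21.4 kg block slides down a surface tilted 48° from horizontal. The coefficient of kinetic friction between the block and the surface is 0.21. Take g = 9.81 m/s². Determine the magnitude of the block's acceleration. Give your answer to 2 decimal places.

Resolving the weight along the incline: the component pulling the block down the slope is mg sin 48° = 21.4 × 9.81 × 0.7431 = 156.002 N, and the normal force is N = mg cos 48° = 21.4 × 9.81 × 0.6691 = 140.467 N.
Kinetic friction acts up the slope with magnitude f = μN = 0.21 × 140.467 = 29.498 N.
Net force along the incline is 156.002 − 29.498 = 126.504 N, so a = 126.504 / 21.4 = 5.9114 m/s².

5.91 m/s²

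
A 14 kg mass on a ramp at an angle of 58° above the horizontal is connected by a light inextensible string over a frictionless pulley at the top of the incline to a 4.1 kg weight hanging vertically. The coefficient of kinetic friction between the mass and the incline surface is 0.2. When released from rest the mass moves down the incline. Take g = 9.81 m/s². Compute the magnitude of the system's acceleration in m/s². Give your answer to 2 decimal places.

For the mass on the incline: the weight component along the slope is m₁g sin 58° = 14 × 9.81 × 0.8480 = 116.464 N and the normal force is N = m₁g cos 58° = 72.779 N.
Kinetic friction opposes the mass's motion down the incline: f = μN = 0.2 × 72.779 = 14.556 N acting up the slope.
Newton's second law for the mass (down-slope positive): 116.464 − 14.556 − T = 14 a. For the hanging weight (upward positive): T − 4.1 × 9.81 = 4.1 a.
Adding the two equations eliminates T: 61.687 = 18.1 a, so a = 3.4081 m/s².

3.41 m/s²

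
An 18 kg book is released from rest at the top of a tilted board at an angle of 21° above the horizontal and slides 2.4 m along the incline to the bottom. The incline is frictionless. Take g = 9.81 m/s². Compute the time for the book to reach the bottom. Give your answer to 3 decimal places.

1.168 s

The weight component along the incline is mg sin 21° = 63.281 N and the normal force is N = mg cos 21° = 164.852 N.
With no friction, a = g sin 21° = 3.5156 m/s².
Starting from rest, L = ½at², so t = √(2L/a) = √(2 × 2.4 / 3.5156) = 1.1685 s.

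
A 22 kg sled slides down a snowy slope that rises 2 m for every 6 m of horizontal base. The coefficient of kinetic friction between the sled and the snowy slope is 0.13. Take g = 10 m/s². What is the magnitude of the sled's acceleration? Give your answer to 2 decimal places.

Resolving the weight along the incline: the component pulling the sled down the slope is mg sin 18.43° = 22 × 10 × 0.3162 = 69.564 N, and the normal force is N = mg cos 18.43° = 22 × 10 × 0.9487 = 208.714 N.
Kinetic friction acts up the slope with magnitude f = μN = 0.13 × 208.714 = 27.133 N.
Net force along the incline is 69.564 − 27.133 = 42.431 N, so a = 42.431 / 22 = 1.9287 m/s².

1.93 m/s²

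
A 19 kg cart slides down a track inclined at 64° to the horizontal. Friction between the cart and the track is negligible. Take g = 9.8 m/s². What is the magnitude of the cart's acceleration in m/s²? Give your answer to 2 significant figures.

8.8 m/s²

Resolving the weight along the incline: the component pulling the cart down the slope is mg sin 64° = 19 × 9.8 × 0.8988 = 167.357 N, and the normal force is N = mg cos 64° = 19 × 9.8 × 0.4384 = 81.630 N.
With no friction the net force along the incline is 167.357 N, so a = g sin 64° = 167.357 / 19 = 8.8083 m/s².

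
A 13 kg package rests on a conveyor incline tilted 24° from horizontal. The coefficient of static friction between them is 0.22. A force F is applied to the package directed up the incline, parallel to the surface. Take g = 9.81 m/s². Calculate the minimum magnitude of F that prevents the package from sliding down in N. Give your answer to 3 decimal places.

26.240 N

The normal force is N = mg cos 24° = 116.504 N. With F at its minimum the package is on the verge of sliding down, so static friction is at its maximum μ_s N = 0.22 × 116.504 = 25.631 N and acts up the slope.
Equilibrium along the incline: F + μ_s N = mg sin 24°, so F = 51.871 − 25.631 = 26.240 N.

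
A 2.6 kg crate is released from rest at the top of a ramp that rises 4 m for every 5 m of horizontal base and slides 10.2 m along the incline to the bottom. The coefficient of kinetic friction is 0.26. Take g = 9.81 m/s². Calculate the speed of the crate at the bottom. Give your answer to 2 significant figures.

The weight component along the incline is mg sin 38.66° = 15.933 N and the normal force is N = mg cos 38.66° = 19.917 N.
Friction up the slope is f = μN = 0.26 × 19.917 = 5.178 N, so the net downslope force is 15.933 − 5.178 = 10.755 N and a = 10.755 / 2.6 = 4.1365 m/s².
Starting from rest over a distance of 10.2 m, v² = 2aL = 2 × 4.1365 × 10.2 = 84.3846, so v = 9.1861 m/s.

9.2 m/s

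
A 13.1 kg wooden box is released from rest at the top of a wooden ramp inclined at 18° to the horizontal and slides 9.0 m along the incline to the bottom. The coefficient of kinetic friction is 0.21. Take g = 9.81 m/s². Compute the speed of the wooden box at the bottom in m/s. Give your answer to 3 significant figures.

The weight component along the incline is mg sin 18° = 39.712 N and the normal force is N = mg cos 18° = 122.221 N.
Friction up the slope is f = μN = 0.21 × 122.221 = 25.666 N, so the net downslope force is 39.712 − 25.666 = 14.046 N and a = 14.046 / 13.1 = 1.0722 m/s².
Starting from rest over a distance of 9.0 m, v² = 2aL = 2 × 1.0722 × 9.0 = 19.2996, so v = 4.3931 m/s.

4.39 m/s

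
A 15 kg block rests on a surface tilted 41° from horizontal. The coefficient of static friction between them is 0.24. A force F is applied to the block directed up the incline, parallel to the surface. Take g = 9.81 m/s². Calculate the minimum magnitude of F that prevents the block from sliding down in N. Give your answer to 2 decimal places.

69.89 N

The normal force is N = mg cos 41° = 111.056 N. With F at its minimum the block is on the verge of sliding down, so static friction is at its maximum μ_s N = 0.24 × 111.056 = 26.653 N and acts up the slope.
Equilibrium along the incline: F + μ_s N = mg sin 41°, so F = 96.539 − 26.653 = 69.886 N.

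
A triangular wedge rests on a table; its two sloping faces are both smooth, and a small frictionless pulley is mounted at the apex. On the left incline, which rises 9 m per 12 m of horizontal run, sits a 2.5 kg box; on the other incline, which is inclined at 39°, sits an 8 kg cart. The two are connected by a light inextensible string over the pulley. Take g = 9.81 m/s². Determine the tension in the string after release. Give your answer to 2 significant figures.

23 N

Resolve each weight along its own incline: the 2.5 kg mass has component 2.5 × 9.81 × sin 36.87° = 14.715 N down its slope, and the 8 kg mass has 8 × 9.81 × sin 39° = 49.389 N down its slope.
The 8 kg side's 49.389 N exceeds the other side's 14.715 N, so that mass slides down and the 2.5 kg mass slides up. Taking that direction as positive, Newton's second law for the whole system gives 49.389 − 14.715 = (2.5 + 8) a, so a = 34.674 / 10.5 = 3.3023 m/s².
For the 2.5 kg mass (up-slope positive): T − 14.715 = 2.5 × 3.3023, so T = 22.971 N.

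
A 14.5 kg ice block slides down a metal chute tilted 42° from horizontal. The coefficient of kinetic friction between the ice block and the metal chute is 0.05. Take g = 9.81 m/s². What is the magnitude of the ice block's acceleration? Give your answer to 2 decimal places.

Resolving the weight along the incline: the component pulling the ice block down the slope is mg sin 42° = 14.5 × 9.81 × 0.6691 = 95.176 N, and the normal force is N = mg cos 42° = 14.5 × 9.81 × 0.7431 = 105.702 N.
Kinetic friction acts up the slope with magnitude f = μN = 0.05 × 105.702 = 5.285 N.
Net force along the incline is 95.176 − 5.285 = 89.891 N, so a = 89.891 / 14.5 = 6.1994 m/s².

6.20 m/s²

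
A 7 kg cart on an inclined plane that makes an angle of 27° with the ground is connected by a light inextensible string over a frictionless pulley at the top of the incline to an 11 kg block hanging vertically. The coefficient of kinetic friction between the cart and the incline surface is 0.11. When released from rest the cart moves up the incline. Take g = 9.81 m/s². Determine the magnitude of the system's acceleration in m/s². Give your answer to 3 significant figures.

3.89 m/s²

For the cart on the incline: the weight component along the slope is m₁g sin 27° = 7 × 9.81 × 0.4540 = 31.176 N and the normal force is N = m₁g cos 27° = 61.185 N.
Kinetic friction opposes the cart's motion up the incline: f = μN = 0.11 × 61.185 = 6.730 N acting down the slope.
Newton's second law for the cart (up-slope positive): T − 31.176 − 6.730 = 7 a. For the hanging block (downward positive): 11 × 9.81 − T = 11 a.
Adding the two equations eliminates T: 70.004 = 18 a, so a = 3.8891 m/s².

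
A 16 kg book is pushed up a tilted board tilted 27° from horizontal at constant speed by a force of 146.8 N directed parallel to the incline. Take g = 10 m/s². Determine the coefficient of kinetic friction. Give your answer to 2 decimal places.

At constant speed ΣF = 0 along the incline. The applied 146.8 N acts up the slope; the weight component mg sin 27° = 72.638 N and kinetic friction μN both act down the slope.
So 146.8 = 72.638 + μ × 142.561, giving μ = (146.8 − 72.638) / 142.561 = 0.5202.

0.52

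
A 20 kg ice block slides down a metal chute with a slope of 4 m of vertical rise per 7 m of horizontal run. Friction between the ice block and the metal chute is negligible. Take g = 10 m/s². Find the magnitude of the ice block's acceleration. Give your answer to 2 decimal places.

Resolving the weight along the incline: the component pulling the ice block down the slope is mg sin 29.74° = 20 × 10 × 0.4961 = 99.220 N, and the normal force is N = mg cos 29.74° = 20 × 10 × 0.8682 = 173.640 N.
With no friction the net force along the incline is 99.220 N, so a = g sin 29.74° = 99.220 / 20 = 4.9610 m/s².

4.96 m/s²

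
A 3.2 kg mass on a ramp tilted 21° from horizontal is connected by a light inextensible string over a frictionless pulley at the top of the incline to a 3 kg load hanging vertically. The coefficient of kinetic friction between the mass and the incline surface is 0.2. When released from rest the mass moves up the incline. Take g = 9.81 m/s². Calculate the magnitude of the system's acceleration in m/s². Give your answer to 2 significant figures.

For the mass on the incline: the weight component along the slope is m₁g sin 21° = 3.2 × 9.81 × 0.3584 = 11.251 N and the normal force is N = m₁g cos 21° = 29.307 N.
Kinetic friction opposes the mass's motion up the incline: f = μN = 0.2 × 29.307 = 5.861 N acting down the slope.
Newton's second law for the mass (up-slope positive): T − 11.251 − 5.861 = 3.2 a. For the hanging load (downward positive): 3 × 9.81 − T = 3 a.
Adding the two equations eliminates T: 12.318 = 6.2 a, so a = 1.9868 m/s².

2.0 m/s²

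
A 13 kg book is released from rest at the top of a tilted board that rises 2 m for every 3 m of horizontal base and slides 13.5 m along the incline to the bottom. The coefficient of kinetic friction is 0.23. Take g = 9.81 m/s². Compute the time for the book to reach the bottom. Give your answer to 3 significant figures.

2.75 s

The weight component along the incline is mg sin 33.69° = 70.741 N and the normal force is N = mg cos 33.69° = 106.111 N.
Friction up the slope is f = μN = 0.23 × 106.111 = 24.406 N, so the net downslope force is 70.741 − 24.406 = 46.335 N and a = 46.335 / 13 = 3.5642 m/s².
Starting from rest, L = ½at², so t = √(2L/a) = √(2 × 13.5 / 3.5642) = 2.7523 s.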